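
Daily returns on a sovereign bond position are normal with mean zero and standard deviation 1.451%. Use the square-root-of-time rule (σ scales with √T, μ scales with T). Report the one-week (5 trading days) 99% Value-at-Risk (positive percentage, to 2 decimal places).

7.55%

At 99%, z = 2.326.
σ_{5d} = 1.451% × √5 = 3.245%.
VaR = 2.326 × 3.245% = 7.548%.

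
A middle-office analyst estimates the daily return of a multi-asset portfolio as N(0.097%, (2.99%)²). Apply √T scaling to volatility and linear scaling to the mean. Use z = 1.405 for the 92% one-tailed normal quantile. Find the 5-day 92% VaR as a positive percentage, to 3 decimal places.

σ_{5d} = 2.99% × √5 = 6.686%; μ_{5d} = 5 × 0.097% = 0.485%.
VaR = −(0.485%) + 1.405 × 6.686% = 8.909%.

8.909%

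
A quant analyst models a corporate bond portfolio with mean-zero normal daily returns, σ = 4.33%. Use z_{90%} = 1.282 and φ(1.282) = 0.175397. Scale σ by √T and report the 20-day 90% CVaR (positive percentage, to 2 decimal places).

σ_{20d} = 4.33% × √20 = 19.364%.
ES multiplier = φ(z)/(1−α) = 0.175397/0.1 = 1.754.
ES = 19.364% × 1.754 = 33.964%.

33.96%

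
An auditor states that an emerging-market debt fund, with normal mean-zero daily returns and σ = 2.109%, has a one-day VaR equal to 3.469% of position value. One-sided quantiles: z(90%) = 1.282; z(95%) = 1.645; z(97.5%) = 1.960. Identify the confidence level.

95%

Implied z = VaR/σ = 3.469 / 2.109 = 1.645.
This matches z(95%) = 1.645.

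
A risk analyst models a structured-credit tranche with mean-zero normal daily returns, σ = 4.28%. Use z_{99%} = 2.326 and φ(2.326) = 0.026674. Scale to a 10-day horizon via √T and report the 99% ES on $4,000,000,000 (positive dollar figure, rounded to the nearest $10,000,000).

$1,440,000,000

σ_{10d} = 4.28% × √10 = 13.535%.
ES multiplier = φ(z)/(1−α) = 0.026674/0.01 = 2.667.
ES = 13.535% × 2.667 = 36.098%; on $4,000,000,000: $1,443,920,000.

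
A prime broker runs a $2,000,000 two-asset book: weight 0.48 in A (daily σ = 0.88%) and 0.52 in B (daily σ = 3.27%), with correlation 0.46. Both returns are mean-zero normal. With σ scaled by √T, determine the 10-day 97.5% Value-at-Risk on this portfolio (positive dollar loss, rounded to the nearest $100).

σ_p = √(0.48²·0.88² + 0.52²·3.27² + 2·0.46·0.48·0.52·0.88·3.27) = 1.931%.
σ_{10d} = 1.931% × √10 = 6.106%.
z(97.5%) = 1.960.
VaR = 1.960 × 6.106% = 11.968%; on $2,000,000 that is $239,360.

$239,400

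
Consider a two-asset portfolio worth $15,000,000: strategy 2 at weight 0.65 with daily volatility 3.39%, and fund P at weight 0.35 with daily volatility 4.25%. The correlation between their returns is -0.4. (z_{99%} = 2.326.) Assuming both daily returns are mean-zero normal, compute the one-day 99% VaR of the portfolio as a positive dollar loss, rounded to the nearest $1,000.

σ_p² = 0.65²·3.39² + 0.35²·4.25² + 2·-0.4·0.65·0.35·3.39·4.25 = 4.4459 (%²).
σ_p = √4.4459 = 2.109%.
VaR = 2.326 × 2.109% = 4.906%; on $15,000,000 that is $735,900.

$736,000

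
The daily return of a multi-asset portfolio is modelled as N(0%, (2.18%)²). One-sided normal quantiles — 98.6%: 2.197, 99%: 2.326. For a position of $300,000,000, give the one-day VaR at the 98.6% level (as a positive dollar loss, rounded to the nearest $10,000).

$14,370,000

VaR = z·σ = 2.197 × 2.18% = 4.789%.
On $300,000,000: 0.04789 × $300,000,000 = $14,367,000.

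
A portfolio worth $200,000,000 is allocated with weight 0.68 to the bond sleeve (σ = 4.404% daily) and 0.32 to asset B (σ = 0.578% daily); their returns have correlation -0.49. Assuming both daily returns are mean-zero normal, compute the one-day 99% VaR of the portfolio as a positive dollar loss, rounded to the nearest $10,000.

$13,530,000

σ_p² = 0.68²·4.404² + 0.32²·0.578² + 2·-0.49·0.68·0.32·4.404·0.578 = 8.4597 (%²).
σ_p = √8.4597 = 2.909%.
At 99%, z = 2.326.
VaR = 2.326 × 2.909% = 6.766%; on $200,000,000 that is $13,532,000.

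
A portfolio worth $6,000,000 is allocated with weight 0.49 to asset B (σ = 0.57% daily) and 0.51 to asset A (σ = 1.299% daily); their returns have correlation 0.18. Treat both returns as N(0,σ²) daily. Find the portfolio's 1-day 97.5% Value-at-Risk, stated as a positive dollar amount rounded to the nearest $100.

$89,800

σ_p² = 0.49²·0.57² + 0.51²·1.299² + 2·0.18·0.49·0.51·0.57·1.299 = 0.5835 (%²).
σ_p = √0.5835 = 0.764%.
At 97.5%, z = 1.960.
VaR = 1.960 × 0.764% = 1.497%; on $6,000,000 that is $89,820.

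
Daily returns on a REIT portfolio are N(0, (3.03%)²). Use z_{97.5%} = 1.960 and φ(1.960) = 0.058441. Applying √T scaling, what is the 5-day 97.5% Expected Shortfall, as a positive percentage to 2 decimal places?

σ_{5d} = 3.03% × √5 = 6.775%.
ES multiplier = φ(z)/(1−α) = 0.058441/0.025 = 2.338.
ES = 6.775% × 2.338 = 15.840%.

15.84%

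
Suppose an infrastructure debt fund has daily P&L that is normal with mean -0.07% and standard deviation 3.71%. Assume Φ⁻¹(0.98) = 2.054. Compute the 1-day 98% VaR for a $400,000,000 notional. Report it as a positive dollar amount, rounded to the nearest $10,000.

$30,760,000

VaR = −μ + z·σ = −(-0.07%) + 2.054 × 3.71% = 7.690%.
On $400,000,000: 0.07690 × $400,000,000 = $30,760,000.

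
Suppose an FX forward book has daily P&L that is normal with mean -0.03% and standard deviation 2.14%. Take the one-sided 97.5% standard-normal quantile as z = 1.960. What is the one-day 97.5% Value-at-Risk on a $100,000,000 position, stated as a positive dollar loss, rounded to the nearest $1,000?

VaR = −μ + z·σ = −(-0.03%) + 1.960 × 2.14% = 4.224%.
On $100,000,000: 0.04224 × $100,000,000 = $4,224,000.

$4,224,000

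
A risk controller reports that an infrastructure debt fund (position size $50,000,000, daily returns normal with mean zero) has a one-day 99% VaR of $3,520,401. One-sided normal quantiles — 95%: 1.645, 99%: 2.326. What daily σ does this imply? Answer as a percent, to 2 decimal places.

VaR as a fraction: $3,520,401 / $50,000,000 = 7.041%.
σ = VaR / z = 7.041% / 2.326 = 3.027%.

3.03%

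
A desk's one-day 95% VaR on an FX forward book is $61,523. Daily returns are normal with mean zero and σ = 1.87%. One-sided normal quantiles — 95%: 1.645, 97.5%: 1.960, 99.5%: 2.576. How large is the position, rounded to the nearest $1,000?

$2,000,000

VaR as a fraction of value: z·σ = 1.645 × 1.87% = 3.07615%.
Position = $61,523 / 0.0307615 = $2,000,000.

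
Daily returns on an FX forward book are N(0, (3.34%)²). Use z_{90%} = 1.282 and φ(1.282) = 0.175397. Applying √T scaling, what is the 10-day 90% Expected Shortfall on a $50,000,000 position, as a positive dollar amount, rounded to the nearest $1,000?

σ_{10d} = 3.34% × √10 = 10.562%.
ES multiplier = φ(z)/(1−α) = 0.175397/0.1 = 1.754.
ES = 10.562% × 1.754 = 18.526%; on $50,000,000: $9,263,000.

$9,263,000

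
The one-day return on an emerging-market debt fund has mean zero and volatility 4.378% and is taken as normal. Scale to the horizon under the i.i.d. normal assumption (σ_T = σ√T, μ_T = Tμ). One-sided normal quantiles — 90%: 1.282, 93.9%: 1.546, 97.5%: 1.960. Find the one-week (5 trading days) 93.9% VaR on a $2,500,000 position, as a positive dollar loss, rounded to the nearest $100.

σ_{5d} = 4.378% × √5 = 9.790%.
VaR = 1.546 × 9.790% = 15.135%.
On $2,500,000: 0.15135 × $2,500,000 = $378,375.

$378,400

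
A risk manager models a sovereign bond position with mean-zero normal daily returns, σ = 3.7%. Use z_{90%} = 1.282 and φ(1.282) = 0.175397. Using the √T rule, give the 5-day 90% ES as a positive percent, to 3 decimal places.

14.511%

σ_{5d} = 3.7% × √5 = 8.273%.
ES multiplier = φ(z)/(1−α) = 0.175397/0.1 = 1.754.
ES = 8.273% × 1.754 = 14.511%.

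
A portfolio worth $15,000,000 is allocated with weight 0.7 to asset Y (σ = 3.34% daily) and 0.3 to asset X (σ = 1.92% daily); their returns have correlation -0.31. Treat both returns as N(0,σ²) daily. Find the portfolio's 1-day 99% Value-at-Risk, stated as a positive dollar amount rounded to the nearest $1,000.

$777,000

σ_p² = 0.7²·3.34² + 0.3²·1.92² + 2·-0.31·0.7·0.3·3.34·1.92 = 4.9631 (%²).
σ_p = √4.9631 = 2.228%.
At 99%, z = 2.326.
VaR = 2.326 × 2.228% = 5.182%; on $15,000,000 that is $777,300.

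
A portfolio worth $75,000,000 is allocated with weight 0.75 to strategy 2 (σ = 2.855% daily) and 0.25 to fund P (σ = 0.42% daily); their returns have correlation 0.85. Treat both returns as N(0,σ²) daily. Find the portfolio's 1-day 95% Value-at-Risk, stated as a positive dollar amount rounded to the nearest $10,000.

σ_p² = 0.75²·2.855² + 0.25²·0.42² + 2·0.85·0.75·0.25·2.855·0.42 = 4.9782 (%²).
σ_p = √4.9782 = 2.231%.
At 95%, z = 1.645.
VaR = 1.645 × 2.231% = 3.670%; on $75,000,000 that is $2,752,500.

$2,750,000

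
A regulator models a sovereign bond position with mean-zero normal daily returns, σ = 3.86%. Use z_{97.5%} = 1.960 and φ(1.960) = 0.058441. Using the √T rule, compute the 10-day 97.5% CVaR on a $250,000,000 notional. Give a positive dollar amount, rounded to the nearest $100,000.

$71,300,000

σ_{10d} = 3.86% × √10 = 12.206%.
ES multiplier = φ(z)/(1−α) = 0.058441/0.025 = 2.338.
ES = 12.206% × 2.338 = 28.538%; on $250,000,000: $71,345,000.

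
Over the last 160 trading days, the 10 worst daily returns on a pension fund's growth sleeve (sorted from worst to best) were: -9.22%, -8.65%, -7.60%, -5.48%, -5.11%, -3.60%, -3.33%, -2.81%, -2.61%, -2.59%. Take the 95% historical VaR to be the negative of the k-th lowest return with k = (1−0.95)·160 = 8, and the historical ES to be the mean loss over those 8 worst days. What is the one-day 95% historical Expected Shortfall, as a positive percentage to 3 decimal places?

The 8 worst returns sum to -45.80%.
ES = −(-45.80%) / 8 = 5.725%.

5.725%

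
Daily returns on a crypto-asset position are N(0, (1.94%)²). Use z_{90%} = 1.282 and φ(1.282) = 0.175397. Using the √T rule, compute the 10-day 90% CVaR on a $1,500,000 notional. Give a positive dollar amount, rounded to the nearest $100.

$161,400

σ_{10d} = 1.94% × √10 = 6.135%.
ES multiplier = φ(z)/(1−α) = 0.175397/0.1 = 1.754.
ES = 6.135% × 1.754 = 10.761%; on $1,500,000: $161,415.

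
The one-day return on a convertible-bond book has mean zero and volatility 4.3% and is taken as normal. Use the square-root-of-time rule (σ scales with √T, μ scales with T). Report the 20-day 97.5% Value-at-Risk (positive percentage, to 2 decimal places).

At 97.5%, z = 1.960.
σ_{20d} = 4.3% × √20 = 19.230%.
VaR = 1.960 × 19.230% = 37.691%.

37.69%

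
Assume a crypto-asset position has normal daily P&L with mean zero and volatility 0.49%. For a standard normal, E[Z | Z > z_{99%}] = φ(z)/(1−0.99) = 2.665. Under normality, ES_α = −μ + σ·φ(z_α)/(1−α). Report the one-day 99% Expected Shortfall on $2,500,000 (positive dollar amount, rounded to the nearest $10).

ES = 0.49% × 2.665 = 1.306%.
On $2,500,000: 0.01306 × $2,500,000 = $32,650.

$32,650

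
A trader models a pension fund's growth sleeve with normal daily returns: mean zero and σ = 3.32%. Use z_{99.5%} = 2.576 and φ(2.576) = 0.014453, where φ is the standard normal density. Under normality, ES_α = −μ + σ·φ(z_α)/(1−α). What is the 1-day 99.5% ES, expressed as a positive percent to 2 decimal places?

Tail multiplier: φ(z)/(1−α) = 0.014453 / 0.005 = 2.891.
ES = 3.32% × 2.891 = 9.598%.

9.60%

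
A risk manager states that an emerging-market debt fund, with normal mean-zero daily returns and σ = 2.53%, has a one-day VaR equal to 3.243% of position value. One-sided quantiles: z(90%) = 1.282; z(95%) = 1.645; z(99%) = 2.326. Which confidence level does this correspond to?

90%

Implied z = VaR/σ = 3.243 / 2.53 = 1.282.
This matches z(90%) = 1.282.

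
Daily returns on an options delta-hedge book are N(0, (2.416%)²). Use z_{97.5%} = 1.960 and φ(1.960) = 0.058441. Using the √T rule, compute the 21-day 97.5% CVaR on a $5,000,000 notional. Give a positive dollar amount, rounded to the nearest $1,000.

$1,294,000

σ_{21d} = 2.416% × √21 = 11.072%.
ES multiplier = φ(z)/(1−α) = 0.058441/0.025 = 2.338.
ES = 11.072% × 2.338 = 25.886%; on $5,000,000: $1,294,300.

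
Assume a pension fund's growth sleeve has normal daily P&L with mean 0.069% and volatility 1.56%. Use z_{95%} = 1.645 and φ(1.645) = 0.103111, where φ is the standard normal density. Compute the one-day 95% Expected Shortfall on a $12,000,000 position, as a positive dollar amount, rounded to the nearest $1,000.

$378,000

Tail multiplier: φ(z)/(1−α) = 0.103111 / 0.05 = 2.062.
ES = −(0.069%) + 1.56% × 2.062 = 3.148%.
On $12,000,000: 0.03148 × $12,000,000 = $377,760.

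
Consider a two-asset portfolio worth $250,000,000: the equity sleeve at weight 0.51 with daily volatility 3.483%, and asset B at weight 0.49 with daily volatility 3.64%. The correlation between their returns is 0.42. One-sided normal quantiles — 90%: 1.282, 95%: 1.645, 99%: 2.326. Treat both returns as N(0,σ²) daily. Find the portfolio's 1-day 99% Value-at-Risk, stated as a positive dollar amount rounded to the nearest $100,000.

$17,400,000

σ_p² = 0.51²·3.483² + 0.49²·3.64² + 2·0.42·0.51·0.49·3.483·3.64 = 8.9979 (%²).
σ_p = √8.9979 = 3.000%.
VaR = 2.326 × 3.000% = 6.978%; on $250,000,000 that is $17,445,000.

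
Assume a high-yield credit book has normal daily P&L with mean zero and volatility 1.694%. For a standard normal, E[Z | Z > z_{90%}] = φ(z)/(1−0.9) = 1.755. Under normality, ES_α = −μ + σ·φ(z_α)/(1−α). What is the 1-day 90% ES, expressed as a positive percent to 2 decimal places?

2.97%

ES = 1.694% × 1.755 = 2.973%.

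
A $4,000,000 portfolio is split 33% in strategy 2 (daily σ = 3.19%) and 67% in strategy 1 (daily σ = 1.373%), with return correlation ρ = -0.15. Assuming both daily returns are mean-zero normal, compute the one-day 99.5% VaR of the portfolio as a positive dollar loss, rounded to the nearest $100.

$132,900

σ_p² = 0.33²·3.19² + 0.67²·1.373² + 2·-0.15·0.33·0.67·3.19·1.373 = 1.6639 (%²).
σ_p = √1.6639 = 1.290%.
At 99.5%, z = 2.576.
VaR = 2.576 × 1.290% = 3.323%; on $4,000,000 that is $132,920.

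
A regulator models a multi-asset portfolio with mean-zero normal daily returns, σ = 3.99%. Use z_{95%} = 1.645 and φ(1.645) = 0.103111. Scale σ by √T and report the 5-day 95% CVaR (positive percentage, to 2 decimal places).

18.40%

σ_{5d} = 3.99% × √5 = 8.922%.
ES multiplier = φ(z)/(1−α) = 0.103111/0.05 = 2.062.
ES = 8.922% × 2.062 = 18.397%.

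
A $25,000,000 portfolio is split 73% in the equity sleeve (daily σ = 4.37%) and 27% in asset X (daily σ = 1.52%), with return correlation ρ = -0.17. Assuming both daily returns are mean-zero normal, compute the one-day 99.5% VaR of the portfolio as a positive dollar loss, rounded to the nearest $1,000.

$2,026,000

σ_p² = 0.73²·4.37² + 0.27²·1.52² + 2·-0.17·0.73·0.27·4.37·1.52 = 9.9000 (%²).
σ_p = √9.9000 = 3.146%.
At 99.5%, z = 2.576.
VaR = 2.576 × 3.146% = 8.104%; on $25,000,000 that is $2,026,000.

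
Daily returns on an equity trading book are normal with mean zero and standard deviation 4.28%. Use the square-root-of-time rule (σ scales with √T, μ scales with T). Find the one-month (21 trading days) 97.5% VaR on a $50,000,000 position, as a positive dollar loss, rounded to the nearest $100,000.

$19,200,000

At 97.5%, z = 1.960.
σ_{21d} = 4.28% × √21 = 19.613%.
VaR = 1.960 × 19.613% = 38.441%.
On $50,000,000: 0.38441 × $50,000,000 = $19,220,500.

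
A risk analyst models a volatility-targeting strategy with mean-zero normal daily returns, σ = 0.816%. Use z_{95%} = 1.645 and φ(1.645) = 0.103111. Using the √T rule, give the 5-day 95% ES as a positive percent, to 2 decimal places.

σ_{5d} = 0.816% × √5 = 1.825%.
ES multiplier = φ(z)/(1−α) = 0.103111/0.05 = 2.062.
ES = 1.825% × 2.062 = 3.763%.

3.76%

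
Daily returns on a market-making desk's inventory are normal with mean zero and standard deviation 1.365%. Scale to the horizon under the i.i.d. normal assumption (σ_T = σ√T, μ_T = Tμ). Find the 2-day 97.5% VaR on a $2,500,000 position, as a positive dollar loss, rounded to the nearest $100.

$94,600

At 97.5%, z = 1.960.
σ_{2d} = 1.365% × √2 = 1.930%.
VaR = 1.960 × 1.930% = 3.783%.
On $2,500,000: 0.03783 × $2,500,000 = $94,575.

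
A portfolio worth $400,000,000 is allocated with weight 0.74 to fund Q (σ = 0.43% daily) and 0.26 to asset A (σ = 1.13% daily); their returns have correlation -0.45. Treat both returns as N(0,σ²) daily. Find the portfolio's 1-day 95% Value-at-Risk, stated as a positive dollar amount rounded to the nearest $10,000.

σ_p² = 0.74²·0.43² + 0.26²·1.13² + 2·-0.45·0.74·0.26·0.43·1.13 = 0.1034 (%²).
σ_p = √0.1034 = 0.322%.
At 95%, z = 1.645.
VaR = 1.645 × 0.322% = 0.530%; on $400,000,000 that is $2,120,000.

$2,120,000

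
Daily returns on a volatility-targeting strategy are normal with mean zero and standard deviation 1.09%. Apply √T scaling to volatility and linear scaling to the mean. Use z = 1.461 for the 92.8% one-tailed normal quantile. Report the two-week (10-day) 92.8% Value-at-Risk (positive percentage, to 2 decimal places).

5.04%

σ_{10d} = 1.09% × √10 = 3.447%.
VaR = 1.461 × 3.447% = 5.036%.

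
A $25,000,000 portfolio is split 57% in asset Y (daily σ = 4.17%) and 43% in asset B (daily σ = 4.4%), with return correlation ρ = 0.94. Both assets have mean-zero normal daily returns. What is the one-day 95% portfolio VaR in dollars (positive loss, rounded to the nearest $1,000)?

$1,729,000

σ_p² = 0.57²·4.17² + 0.43²·4.4² + 2·0.94·0.57·0.43·4.17·4.4 = 17.6839 (%²).
σ_p = √17.6839 = 4.205%.
At 95%, z = 1.645.
VaR = 1.645 × 4.205% = 6.917%; on $25,000,000 that is $1,729,250.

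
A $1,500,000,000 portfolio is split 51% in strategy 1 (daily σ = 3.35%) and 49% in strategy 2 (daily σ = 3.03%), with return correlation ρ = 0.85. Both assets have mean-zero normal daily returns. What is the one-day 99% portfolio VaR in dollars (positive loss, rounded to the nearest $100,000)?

$107,200,000

σ_p² = 0.51²·3.35² + 0.49²·3.03² + 2·0.85·0.51·0.49·3.35·3.03 = 9.4355 (%²).
σ_p = √9.4355 = 3.072%.
At 99%, z = 2.326.
VaR = 2.326 × 3.072% = 7.145%; on $1,500,000,000 that is $107,175,000.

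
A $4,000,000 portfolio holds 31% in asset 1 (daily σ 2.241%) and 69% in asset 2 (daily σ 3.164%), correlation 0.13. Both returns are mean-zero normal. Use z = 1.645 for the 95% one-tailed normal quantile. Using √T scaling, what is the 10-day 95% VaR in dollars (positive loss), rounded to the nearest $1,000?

σ_p = √(0.31²·2.241² + 0.69²·3.164² + 2·0.13·0.31·0.69·2.241·3.164) = 2.376%.
σ_{10d} = 2.376% × √10 = 7.514%.
VaR = 1.645 × 7.514% = 12.361%; on $4,000,000 that is $494,440.

$494,000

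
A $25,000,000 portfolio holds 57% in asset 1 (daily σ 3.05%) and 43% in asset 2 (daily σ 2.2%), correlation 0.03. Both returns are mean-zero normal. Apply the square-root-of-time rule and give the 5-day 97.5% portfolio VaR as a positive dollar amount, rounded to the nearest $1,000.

σ_p = √(0.57²·3.05² + 0.43²·2.2² + 2·0.03·0.57·0.43·3.05·2.2) = 2.004%.
σ_{5d} = 2.004% × √5 = 4.481%.
z(97.5%) = 1.960.
VaR = 1.960 × 4.481% = 8.783%; on $25,000,000 that is $2,195,750.

$2,196,000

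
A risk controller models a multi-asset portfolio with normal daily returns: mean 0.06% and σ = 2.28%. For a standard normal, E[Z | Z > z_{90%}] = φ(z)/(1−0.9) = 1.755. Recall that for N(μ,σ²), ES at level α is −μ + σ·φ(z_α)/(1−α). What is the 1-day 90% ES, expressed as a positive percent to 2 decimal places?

3.94%

ES = −(0.06%) + 2.28% × 1.755 = 3.941%.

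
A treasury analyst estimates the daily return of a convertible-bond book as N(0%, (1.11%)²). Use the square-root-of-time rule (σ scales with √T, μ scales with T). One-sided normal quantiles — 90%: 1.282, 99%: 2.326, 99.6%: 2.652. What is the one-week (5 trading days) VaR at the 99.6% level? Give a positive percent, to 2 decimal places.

6.58%

σ_{5d} = 1.11% × √5 = 2.482%.
VaR = 2.652 × 2.482% = 6.582%.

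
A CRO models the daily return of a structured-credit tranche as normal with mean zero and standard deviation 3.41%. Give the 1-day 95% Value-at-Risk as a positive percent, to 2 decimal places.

5.61%

At 95% one-sided, z = 1.645.
VaR = z·σ = 1.645 × 3.41% = 5.609%.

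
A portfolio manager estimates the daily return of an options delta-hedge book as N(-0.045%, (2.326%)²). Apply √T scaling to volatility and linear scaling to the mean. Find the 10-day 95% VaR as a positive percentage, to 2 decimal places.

12.55%

At 95%, z = 1.645.
σ_{10d} = 2.326% × √10 = 7.355%; μ_{10d} = 10 × -0.045% = -0.450%.
VaR = −(-0.450%) + 1.645 × 7.355% = 12.549%.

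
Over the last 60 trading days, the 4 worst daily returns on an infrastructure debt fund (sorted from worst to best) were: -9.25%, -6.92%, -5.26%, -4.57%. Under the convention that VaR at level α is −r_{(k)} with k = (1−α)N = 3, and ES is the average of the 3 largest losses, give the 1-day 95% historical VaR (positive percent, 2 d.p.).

k = 3; the 3rd lowest return is -5.26%, so VaR = 5.26%.

5.26%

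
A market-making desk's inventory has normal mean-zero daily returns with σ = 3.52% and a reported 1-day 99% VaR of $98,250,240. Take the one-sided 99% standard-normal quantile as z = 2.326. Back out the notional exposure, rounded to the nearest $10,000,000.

VaR as a fraction of value: z·σ = 2.326 × 3.52% = 8.18752%.
Position = $98,250,240 / 0.0818752 = $1,200,000,000.

$1,200,000,000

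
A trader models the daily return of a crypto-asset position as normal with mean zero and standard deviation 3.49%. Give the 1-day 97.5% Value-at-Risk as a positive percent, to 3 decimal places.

6.840%

At 97.5% one-sided, z = 1.960.
VaR = z·σ = 1.960 × 3.49% = 6.840%.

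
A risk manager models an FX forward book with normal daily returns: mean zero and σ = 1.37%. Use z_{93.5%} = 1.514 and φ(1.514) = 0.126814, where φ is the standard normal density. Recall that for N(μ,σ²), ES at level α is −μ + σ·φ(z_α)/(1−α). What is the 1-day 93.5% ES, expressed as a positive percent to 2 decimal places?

2.67%

Tail multiplier: φ(z)/(1−α) = 0.126814 / 0.065 = 1.951.
ES = 1.37% × 1.951 = 2.673%.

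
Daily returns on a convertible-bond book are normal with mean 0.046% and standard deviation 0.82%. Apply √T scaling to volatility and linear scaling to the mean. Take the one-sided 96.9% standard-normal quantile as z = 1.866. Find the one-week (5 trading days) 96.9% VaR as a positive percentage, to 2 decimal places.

3.19%

σ_{5d} = 0.82% × √5 = 1.834%; μ_{5d} = 5 × 0.046% = 0.230%.
VaR = −(0.230%) + 1.866 × 1.834% = 3.192%.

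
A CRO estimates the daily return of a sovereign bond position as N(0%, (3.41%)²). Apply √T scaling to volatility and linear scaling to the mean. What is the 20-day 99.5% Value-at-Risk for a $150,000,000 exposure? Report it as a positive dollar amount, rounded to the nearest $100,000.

$58,900,000

At 99.5%, z = 2.576.
σ_{20d} = 3.41% × √20 = 15.250%.
VaR = 2.576 × 15.250% = 39.284%.
On $150,000,000: 0.39284 × $150,000,000 = $58,926,000.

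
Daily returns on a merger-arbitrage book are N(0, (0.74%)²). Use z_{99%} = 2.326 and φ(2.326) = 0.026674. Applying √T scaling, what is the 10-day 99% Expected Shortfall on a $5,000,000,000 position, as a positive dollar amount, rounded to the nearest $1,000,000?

$312,000,000

σ_{10d} = 0.74% × √10 = 2.340%.
ES multiplier = φ(z)/(1−α) = 0.026674/0.01 = 2.667.
ES = 2.340% × 2.667 = 6.241%; on $5,000,000,000: $312,050,000.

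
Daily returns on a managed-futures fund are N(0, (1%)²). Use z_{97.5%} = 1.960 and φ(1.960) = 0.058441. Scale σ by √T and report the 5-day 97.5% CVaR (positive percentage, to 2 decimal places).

σ_{5d} = 1% × √5 = 2.236%.
ES multiplier = φ(z)/(1−α) = 0.058441/0.025 = 2.338.
ES = 2.236% × 2.338 = 5.228%.

5.23%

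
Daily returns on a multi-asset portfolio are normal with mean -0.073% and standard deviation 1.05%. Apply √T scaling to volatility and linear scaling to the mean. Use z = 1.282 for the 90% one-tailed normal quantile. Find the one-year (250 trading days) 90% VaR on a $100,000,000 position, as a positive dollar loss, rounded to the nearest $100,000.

σ_{250d} = 1.05% × √250 = 16.602%; μ_{250d} = 250 × -0.073% = -18.250%.
VaR = −(-18.250%) + 1.282 × 16.602% = 39.534%.
On $100,000,000: 0.39534 × $100,000,000 = $39,534,000.

$39,500,000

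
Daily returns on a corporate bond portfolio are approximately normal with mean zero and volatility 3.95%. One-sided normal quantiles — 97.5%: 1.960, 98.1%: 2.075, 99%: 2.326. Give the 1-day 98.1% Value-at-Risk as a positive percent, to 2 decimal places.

VaR = z·σ = 2.075 × 3.95% = 8.196%.

8.20%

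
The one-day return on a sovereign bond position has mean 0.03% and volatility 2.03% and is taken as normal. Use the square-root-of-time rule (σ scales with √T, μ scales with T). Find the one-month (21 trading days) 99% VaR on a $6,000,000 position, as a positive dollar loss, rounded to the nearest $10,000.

$1,260,000

At 99%, z = 2.326.
σ_{21d} = 2.03% × √21 = 9.303%; μ_{21d} = 21 × 0.03% = 0.630%.
VaR = −(0.630%) + 2.326 × 9.303% = 21.009%.
On $6,000,000: 0.21009 × $6,000,000 = $1,260,540.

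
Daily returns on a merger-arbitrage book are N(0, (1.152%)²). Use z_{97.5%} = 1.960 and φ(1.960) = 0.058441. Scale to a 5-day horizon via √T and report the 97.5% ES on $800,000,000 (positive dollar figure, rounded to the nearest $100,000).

$48,200,000

σ_{5d} = 1.152% × √5 = 2.576%.
ES multiplier = φ(z)/(1−α) = 0.058441/0.025 = 2.338.
ES = 2.576% × 2.338 = 6.023%; on $800,000,000: $48,184,000.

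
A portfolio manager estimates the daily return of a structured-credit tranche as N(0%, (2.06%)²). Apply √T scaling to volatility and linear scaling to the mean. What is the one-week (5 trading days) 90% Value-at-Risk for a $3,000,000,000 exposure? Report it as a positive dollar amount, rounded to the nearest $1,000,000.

At 90%, z = 1.282.
σ_{5d} = 2.06% × √5 = 4.606%.
VaR = 1.282 × 4.606% = 5.905%.
On $3,000,000,000: 0.05905 × $3,000,000,000 = $177,150,000.

$177,000,000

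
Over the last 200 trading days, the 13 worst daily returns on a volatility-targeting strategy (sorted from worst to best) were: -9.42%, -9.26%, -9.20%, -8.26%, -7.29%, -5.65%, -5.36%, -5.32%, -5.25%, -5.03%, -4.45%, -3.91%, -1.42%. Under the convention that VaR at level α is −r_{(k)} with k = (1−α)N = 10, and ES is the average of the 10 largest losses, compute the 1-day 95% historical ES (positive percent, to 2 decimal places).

7.00%

The 10 worst returns sum to -70.04%.
ES = −(-70.04%) / 10 = 7.004% ≈ 7.00%.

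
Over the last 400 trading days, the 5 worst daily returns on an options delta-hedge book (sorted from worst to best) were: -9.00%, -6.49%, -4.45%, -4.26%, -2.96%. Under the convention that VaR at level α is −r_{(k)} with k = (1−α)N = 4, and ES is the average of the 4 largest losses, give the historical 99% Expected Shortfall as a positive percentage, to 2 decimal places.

The 4 worst returns sum to -24.20%.
ES = −(-24.20%) / 4 = 6.05%.

6.05%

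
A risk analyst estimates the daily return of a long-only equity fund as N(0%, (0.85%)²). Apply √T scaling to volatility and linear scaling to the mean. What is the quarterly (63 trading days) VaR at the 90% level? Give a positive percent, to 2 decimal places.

8.65%

At 90%, z = 1.282.
σ_{63d} = 0.85% × √63 = 6.747%.
VaR = 1.282 × 6.747% = 8.650%.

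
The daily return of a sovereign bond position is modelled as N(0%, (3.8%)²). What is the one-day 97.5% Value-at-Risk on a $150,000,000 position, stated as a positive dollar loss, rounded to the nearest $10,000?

$11,170,000

At 97.5% one-sided, z = 1.960.
VaR = z·σ = 1.960 × 3.8% = 7.448%.
On $150,000,000: 0.07448 × $150,000,000 = $11,172,000.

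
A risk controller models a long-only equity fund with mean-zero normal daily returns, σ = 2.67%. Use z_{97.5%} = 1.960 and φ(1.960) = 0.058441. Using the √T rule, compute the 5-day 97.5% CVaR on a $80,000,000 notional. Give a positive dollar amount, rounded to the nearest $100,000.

$11,200,000

σ_{5d} = 2.67% × √5 = 5.970%.
ES multiplier = φ(z)/(1−α) = 0.058441/0.025 = 2.338.
ES = 5.970% × 2.338 = 13.958%; on $80,000,000: $11,166,400.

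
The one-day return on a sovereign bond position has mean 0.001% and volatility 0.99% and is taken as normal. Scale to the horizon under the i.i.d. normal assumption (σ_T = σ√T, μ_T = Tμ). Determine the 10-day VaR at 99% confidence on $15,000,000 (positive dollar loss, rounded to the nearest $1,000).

$1,091,000

At 99%, z = 2.326.
σ_{10d} = 0.99% × √10 = 3.131%; μ_{10d} = 10 × 0.001% = 0.010%.
VaR = −(0.010%) + 2.326 × 3.131% = 7.273%.
On $15,000,000: 0.07273 × $15,000,000 = $1,090,950.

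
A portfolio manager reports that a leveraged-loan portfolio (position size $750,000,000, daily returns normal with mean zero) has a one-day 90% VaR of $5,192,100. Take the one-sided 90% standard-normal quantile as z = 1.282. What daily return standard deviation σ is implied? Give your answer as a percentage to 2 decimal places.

0.54%

VaR as a fraction: $5,192,100 / $750,000,000 = 0.692%.
σ = VaR / z = 0.692% / 1.282 = 0.540%.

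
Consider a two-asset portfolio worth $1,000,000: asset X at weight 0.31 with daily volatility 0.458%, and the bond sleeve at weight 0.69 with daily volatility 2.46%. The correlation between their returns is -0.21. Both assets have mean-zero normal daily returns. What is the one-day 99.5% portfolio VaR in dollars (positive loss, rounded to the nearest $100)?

σ_p² = 0.31²·0.458² + 0.69²·2.46² + 2·-0.21·0.31·0.69·0.458·2.46 = 2.8001 (%²).
σ_p = √2.8001 = 1.673%.
At 99.5%, z = 2.576.
VaR = 2.576 × 1.673% = 4.310%; on $1,000,000 that is $43,100.

$43,100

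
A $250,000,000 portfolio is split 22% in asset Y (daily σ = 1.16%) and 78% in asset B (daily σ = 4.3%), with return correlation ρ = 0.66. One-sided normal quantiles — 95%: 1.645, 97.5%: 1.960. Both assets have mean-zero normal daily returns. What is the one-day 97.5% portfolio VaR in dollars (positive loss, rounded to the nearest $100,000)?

σ_p² = 0.22²·1.16² + 0.78²·4.3² + 2·0.66·0.22·0.78·1.16·4.3 = 12.4443 (%²).
σ_p = √12.4443 = 3.528%.
VaR = 1.960 × 3.528% = 6.915%; on $250,000,000 that is $17,287,500.

$17,300,000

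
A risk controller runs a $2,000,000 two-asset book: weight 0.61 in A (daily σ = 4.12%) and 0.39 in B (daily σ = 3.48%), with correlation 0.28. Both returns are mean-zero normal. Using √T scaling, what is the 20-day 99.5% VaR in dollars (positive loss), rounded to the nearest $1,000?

σ_p = √(0.61²·4.12² + 0.39²·3.48² + 2·0.28·0.61·0.39·4.12·3.48) = 3.173%.
σ_{20d} = 3.173% × √20 = 14.190%.
z(99.5%) = 2.576.
VaR = 2.576 × 14.190% = 36.553%; on $2,000,000 that is $731,060.

$731,000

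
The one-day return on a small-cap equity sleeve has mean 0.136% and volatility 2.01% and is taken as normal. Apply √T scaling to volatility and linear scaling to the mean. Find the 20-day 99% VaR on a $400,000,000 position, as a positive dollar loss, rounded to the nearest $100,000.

$72,800,000

At 99%, z = 2.326.
σ_{20d} = 2.01% × √20 = 8.989%; μ_{20d} = 20 × 0.136% = 2.720%.
VaR = −(2.720%) + 2.326 × 8.989% = 18.188%.
On $400,000,000: 0.18188 × $400,000,000 = $72,752,000.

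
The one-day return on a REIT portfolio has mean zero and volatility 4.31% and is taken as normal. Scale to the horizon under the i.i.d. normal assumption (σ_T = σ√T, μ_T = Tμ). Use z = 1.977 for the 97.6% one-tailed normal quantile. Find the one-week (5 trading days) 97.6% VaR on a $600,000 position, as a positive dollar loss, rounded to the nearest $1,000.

$114,000

σ_{5d} = 4.31% × √5 = 9.637%.
VaR = 1.977 × 9.637% = 19.052%.
On $600,000: 0.19052 × $600,000 = $114,312.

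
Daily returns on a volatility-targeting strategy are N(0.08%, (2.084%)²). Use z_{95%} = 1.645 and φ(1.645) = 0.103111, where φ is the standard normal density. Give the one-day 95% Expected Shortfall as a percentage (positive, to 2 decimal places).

Tail multiplier: φ(z)/(1−α) = 0.103111 / 0.05 = 2.062.
ES = −(0.08%) + 2.084% × 2.062 = 4.217%.

4.22%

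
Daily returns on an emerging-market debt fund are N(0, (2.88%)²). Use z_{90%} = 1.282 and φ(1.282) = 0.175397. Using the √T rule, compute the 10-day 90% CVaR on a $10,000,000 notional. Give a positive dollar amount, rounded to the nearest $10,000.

$1,600,000

σ_{10d} = 2.88% × √10 = 9.107%.
ES multiplier = φ(z)/(1−α) = 0.175397/0.1 = 1.754.
ES = 9.107% × 1.754 = 15.974%; on $10,000,000: $1,597,400.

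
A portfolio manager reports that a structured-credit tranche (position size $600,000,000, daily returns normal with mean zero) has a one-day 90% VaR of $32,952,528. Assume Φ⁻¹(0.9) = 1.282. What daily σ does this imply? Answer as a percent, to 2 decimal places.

4.28%

VaR as a fraction: $32,952,528 / $600,000,000 = 5.492%.
σ = VaR / z = 5.492% / 1.282 = 4.284%.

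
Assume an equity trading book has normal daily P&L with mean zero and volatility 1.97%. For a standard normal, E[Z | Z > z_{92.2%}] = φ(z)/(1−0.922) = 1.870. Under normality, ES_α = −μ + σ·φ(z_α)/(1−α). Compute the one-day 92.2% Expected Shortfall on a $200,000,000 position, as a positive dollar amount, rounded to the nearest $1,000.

$7,368,000

ES = 1.97% × 1.870 = 3.684%.
On $200,000,000: 0.03684 × $200,000,000 = $7,368,000.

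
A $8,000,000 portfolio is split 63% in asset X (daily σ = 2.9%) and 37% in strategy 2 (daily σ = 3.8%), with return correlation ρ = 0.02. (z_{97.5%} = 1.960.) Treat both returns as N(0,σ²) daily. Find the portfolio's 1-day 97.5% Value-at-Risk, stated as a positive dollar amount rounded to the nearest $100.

$365,000

σ_p² = 0.63²·2.9² + 0.37²·3.8² + 2·0.02·0.63·0.37·2.9·3.8 = 5.4175 (%²).
σ_p = √5.4175 = 2.328%.
VaR = 1.960 × 2.328% = 4.563%; on $8,000,000 that is $365,040.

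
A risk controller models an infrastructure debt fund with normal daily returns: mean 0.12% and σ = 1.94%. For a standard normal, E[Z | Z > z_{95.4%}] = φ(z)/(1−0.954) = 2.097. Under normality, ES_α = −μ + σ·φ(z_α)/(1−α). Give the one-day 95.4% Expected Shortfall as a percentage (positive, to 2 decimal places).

3.95%

ES = −(0.12%) + 1.94% × 2.097 = 3.948%.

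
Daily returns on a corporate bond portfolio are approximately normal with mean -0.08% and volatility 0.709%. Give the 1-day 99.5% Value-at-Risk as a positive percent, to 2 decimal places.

1.91%

At 99.5% one-sided, z = 2.576.
VaR = −μ + z·σ = −(-0.08%) + 2.576 × 0.709% = 1.906%.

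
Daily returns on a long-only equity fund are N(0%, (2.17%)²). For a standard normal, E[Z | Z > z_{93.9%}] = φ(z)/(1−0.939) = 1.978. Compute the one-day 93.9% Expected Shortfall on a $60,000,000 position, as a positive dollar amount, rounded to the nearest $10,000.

ES = 2.17% × 1.978 = 4.292%.
On $60,000,000: 0.04292 × $60,000,000 = $2,575,200.

$2,580,000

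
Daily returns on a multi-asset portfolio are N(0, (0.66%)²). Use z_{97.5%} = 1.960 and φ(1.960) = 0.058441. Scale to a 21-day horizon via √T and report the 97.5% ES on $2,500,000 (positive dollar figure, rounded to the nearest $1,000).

σ_{21d} = 0.66% × √21 = 3.024%.
ES multiplier = φ(z)/(1−α) = 0.058441/0.025 = 2.338.
ES = 3.024% × 2.338 = 7.070%; on $2,500,000: $176,750.

$177,000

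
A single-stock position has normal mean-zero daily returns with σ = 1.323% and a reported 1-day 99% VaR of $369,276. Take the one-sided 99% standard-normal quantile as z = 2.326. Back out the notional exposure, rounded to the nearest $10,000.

$12,000,000

VaR as a fraction of value: z·σ = 2.326 × 1.323% = 3.0773%.
Position = $369,276 / 0.030773 = $12,000,008.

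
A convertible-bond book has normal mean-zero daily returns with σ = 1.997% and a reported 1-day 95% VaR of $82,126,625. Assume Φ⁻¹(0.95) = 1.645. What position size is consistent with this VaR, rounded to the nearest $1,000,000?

VaR as a fraction of value: z·σ = 1.645 × 1.997% = 3.28506%.
Position = $82,126,625 / 0.0328507 = $2,500,000,000.

$2,500,000,000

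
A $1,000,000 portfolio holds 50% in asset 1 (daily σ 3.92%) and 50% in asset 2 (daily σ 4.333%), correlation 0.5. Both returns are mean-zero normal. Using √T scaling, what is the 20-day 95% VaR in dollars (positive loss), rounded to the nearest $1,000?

σ_p = √(0.5²·3.92² + 0.5²·4.333² + 2·0.5·0.5·0.5·3.92·4.333) = 3.575%.
σ_{20d} = 3.575% × √20 = 15.988%.
z(95%) = 1.645.
VaR = 1.645 × 15.988% = 26.300%; on $1,000,000 that is $263,000.

$263,000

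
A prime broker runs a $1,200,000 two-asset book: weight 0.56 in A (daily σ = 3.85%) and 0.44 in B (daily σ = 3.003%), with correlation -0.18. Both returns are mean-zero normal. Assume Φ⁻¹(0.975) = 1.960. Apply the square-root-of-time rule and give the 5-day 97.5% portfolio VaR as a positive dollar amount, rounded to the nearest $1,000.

$122,000

σ_p = √(0.56²·3.85² + 0.44²·3.003² + 2·-0.18·0.56·0.44·3.85·3.003) = 2.317%.
σ_{5d} = 2.317% × √5 = 5.181%.
VaR = 1.960 × 5.181% = 10.155%; on $1,200,000 that is $121,860.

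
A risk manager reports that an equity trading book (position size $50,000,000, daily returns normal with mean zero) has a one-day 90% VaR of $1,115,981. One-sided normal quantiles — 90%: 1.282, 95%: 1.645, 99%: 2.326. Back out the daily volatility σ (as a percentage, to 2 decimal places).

VaR as a fraction: $1,115,981 / $50,000,000 = 2.232%.
σ = VaR / z = 2.232% / 1.282 = 1.741%.

1.74%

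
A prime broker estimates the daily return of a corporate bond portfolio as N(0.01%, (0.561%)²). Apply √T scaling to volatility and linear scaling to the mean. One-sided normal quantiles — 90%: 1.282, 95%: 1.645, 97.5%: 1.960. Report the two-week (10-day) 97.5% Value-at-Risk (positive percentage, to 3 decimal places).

3.377%

σ_{10d} = 0.561% × √10 = 1.774%; μ_{10d} = 10 × 0.01% = 0.100%.
VaR = −(0.100%) + 1.960 × 1.774% = 3.377%.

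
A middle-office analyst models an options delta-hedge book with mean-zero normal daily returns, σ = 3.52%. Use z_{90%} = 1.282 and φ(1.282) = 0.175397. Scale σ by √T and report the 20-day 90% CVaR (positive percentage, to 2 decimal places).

σ_{20d} = 3.52% × √20 = 15.742%.
ES multiplier = φ(z)/(1−α) = 0.175397/0.1 = 1.754.
ES = 15.742% × 1.754 = 27.611%.

27.61%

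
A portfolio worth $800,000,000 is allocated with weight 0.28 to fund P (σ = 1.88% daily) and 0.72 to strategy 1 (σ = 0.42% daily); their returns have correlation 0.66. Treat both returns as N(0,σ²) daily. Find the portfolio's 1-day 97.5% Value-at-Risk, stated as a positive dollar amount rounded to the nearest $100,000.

σ_p² = 0.28²·1.88² + 0.72²·0.42² + 2·0.66·0.28·0.72·1.88·0.42 = 0.5787 (%²).
σ_p = √0.5787 = 0.761%.
At 97.5%, z = 1.960.
VaR = 1.960 × 0.761% = 1.492%; on $800,000,000 that is $11,936,000.

$11,900,000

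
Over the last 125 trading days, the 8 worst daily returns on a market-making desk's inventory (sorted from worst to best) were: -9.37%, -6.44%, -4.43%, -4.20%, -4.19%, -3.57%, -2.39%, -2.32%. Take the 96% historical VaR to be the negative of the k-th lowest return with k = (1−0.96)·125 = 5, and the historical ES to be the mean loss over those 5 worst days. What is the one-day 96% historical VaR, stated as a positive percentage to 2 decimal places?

4.19%

k = 5; the 5th lowest return is -4.19%, so VaR = 4.19%.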